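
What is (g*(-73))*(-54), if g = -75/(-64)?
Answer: 147825/32 ≈ 4619.5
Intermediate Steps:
g = 75/64 (g = -75*(-1/64) = 75/64 ≈ 1.1719)
(g*(-73))*(-54) = ((75/64)*(-73))*(-54) = -5475/64*(-54) = 147825/32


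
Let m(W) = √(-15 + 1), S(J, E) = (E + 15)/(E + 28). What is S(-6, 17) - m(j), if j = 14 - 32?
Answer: 32/45 - I*√14 ≈ 0.71111 - 3.7417*I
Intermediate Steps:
S(J, E) = (15 + E)/(28 + E)
j = -18
m(W) = I*√14 (m(W) = √(-14) = I*√14)
S(-6, 17) - m(j) = (15 + 17)/(28 + 17) - I*√14 = 32/45 - I*√14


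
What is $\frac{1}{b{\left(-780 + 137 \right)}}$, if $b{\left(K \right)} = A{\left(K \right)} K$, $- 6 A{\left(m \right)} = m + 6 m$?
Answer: $- \frac{6}{2894143} \approx -2.0732 \cdot 10^{-6}$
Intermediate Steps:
$A{\left(m \right)} = - \frac{7 m}{6}$ ($A{\left(m \right)} = - \frac{m + 6 m}{6} = - \frac{7 m}{6}$)
$b{\left(K \right)} = - \frac{7 K^{2}}{6}$ ($b{\left(K \right)} = - \frac{7 K}{6} K = - \frac{7 K^{2}}{6}$)
$\frac{1}{b{\left(-780 + 137 \right)}} = \frac{1}{\left(- \frac{7}{6}\right) \left(-780 + 137\right)^{2}} = \frac{1}{\left(- \frac{7}{6}\right) \left(-643\right)^{2}} = \frac{1}{\left(- \frac{7}{6}\right) 413449} = \frac{1}{- \frac{2894143}{6}} = - \frac{6}{2894143}$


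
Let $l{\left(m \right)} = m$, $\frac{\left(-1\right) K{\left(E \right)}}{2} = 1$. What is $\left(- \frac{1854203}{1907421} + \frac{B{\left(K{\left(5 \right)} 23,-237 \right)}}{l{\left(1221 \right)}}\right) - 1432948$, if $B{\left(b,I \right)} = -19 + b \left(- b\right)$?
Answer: $- \frac{1112428800701522}{776320347} \approx -1.433 \cdot 10^{6}$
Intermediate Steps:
$K{\left(E \right)} = -2$ ($K{\left(E \right)} = \left(-2\right) 1 = -2$)
$B{\left(b,I \right)} = -19 - b^{2}$
$\left(- \frac{1854203}{1907421} + \frac{B{\left(K{\left(5 \right)} 23,-237 \right)}}{l{\left(1221 \right)}}\right) - 1432948 = \left(- \frac{1854203}{1907421} + \frac{-19 - \left(\left(-2\right) 23\right)^{2}}{1221}\right) - 1432948 = \left(\left(-1854203\right) \frac{1}{1907421} + \left(-19 - \left(-46\right)^{2}\right) \frac{1}{1221}\right) - 1432948 = \left(- \frac{1854203}{1907421} + \left(-19 - 2116\right) \frac{1}{1221}\right) - 1432948 = \left(- \frac{1854203}{1907421} - \frac{2135}{1221}\right) - 1432948 = - \frac{2112108566}{776320347} - 1432948 = - \frac{1112428800701522}{776320347}$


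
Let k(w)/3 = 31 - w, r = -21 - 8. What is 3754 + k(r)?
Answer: 3934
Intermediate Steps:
r = -29
k(w) = 93 - 3*w (k(w) = 3*(31 - w) = 93 - 3*w)
3754 + k(r) = 3754 + (93 - 3*(-29)) = 3754 + (93 + 87) = 3754 + 180 = 3934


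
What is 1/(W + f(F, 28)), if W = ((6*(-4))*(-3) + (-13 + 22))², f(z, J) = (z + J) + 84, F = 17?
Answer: 1/6690 ≈ 0.00014948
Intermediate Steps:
f(z, J) = 84 + J + z (f(z, J) = (J + z) + 84 = 84 + J + z)
W = 6561 (W = (-24*(-3) + 9)² = (72 + 9)² = 81² = 6561)
1/(W + f(F, 28)) = 1/(6561 + (84 + 28 + 17)) = 1/(6561 + 129) = 1/6690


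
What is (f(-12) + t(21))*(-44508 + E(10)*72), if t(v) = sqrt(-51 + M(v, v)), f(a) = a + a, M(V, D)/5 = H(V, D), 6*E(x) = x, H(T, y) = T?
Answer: 1065312 - 133164*sqrt(6) ≈ 7.3913e+5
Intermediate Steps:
E(x) = x/6
M(V, D) = 5*V
f(a) = 2*a
t(v) = sqrt(-51 + 5*v)
(f(-12) + t(21))*(-44508 + E(10)*72) = (2*(-12) + sqrt(-51 + 5*21))*(-44508 + ((1/6)*10)*72) = (-24 + sqrt(-51 + 105))*(-44508 + (5/3)*72) = (-24 + sqrt(54))*(-44508 + 120) = (-24 + 3*sqrt(6))*(-44388) = 1065312 - 133164*sqrt(6)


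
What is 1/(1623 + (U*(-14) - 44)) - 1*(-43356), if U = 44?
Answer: 41751829/963 ≈ 43356.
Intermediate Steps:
1/(1623 + (U*(-14) - 44)) - 1*(-43356) = 1/(1623 + (44*(-14) - 44)) - 1*(-43356) = 1/(1623 + (-616 - 44)) + 43356 = 1/(1623 - 660) + 43356 = 1/963 + 43356 = 41751829/963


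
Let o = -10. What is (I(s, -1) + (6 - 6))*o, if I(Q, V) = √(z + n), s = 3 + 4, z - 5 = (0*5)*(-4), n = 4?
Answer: -30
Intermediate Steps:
z = 5 (z = 5 + (0*5)*(-4) = 5 + 0*(-4) = 5 + 0 = 5)
s = 7
I(Q, V) = 3 (I(Q, V) = √(5 + 4) = √9 = 3)
(I(s, -1) + (6 - 6))*o = (3 + (6 - 6))*(-10) = (3 + 0)*(-10) = 3*(-10) = -30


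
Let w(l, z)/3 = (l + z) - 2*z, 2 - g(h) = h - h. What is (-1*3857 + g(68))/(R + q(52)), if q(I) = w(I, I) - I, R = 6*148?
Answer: -3855/836 ≈ -4.6112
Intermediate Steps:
g(h) = 2 (g(h) = 2 - (h - h) = 2 - 1*0 = 2 + 0 = 2)
w(l, z) = -3*z + 3*l (w(l, z) = 3*((l + z) - 2*z) = 3*(l - z) = -3*z + 3*l)
R = 888
q(I) = -I (q(I) = (-3*I + 3*I) - I = 0 - I = -I)
(-1*3857 + g(68))/(R + q(52)) = (-1*3857 + 2)/(888 - 1*52) = (-3857 + 2)/(888 - 52) = -3855/836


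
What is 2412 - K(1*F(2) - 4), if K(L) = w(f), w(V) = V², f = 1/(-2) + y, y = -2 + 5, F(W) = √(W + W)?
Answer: 9623/4 ≈ 2405.8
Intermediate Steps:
F(W) = √2*√W (F(W) = √(2*W) = √2*√W)
y = 3
f = 5/2 (f = 1/(-2) + 3 = -½ + 3 = 5/2 ≈ 2.5000)
K(L) = 25/4 (K(L) = (5/2)² = 25/4)
2412 - K(1*F(2) - 4) = 2412 - 1*25/4 = 2412 - 25/4 = 9623/4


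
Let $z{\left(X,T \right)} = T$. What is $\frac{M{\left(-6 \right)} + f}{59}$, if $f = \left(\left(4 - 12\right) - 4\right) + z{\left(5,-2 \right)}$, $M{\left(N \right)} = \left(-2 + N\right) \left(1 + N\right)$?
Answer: $\frac{26}{59} \approx 0.44068$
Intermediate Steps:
$M{\left(N \right)} = \left(1 + N\right) \left(-2 + N\right)$
$f = -14$ ($f = \left(\left(4 - 12\right) - 4\right) - 2 = \left(-8 - 4\right) - 2 = -12 - 2 = -14$)
$\frac{M{\left(-6 \right)} + f}{59} = \frac{\left(-2 + \left(-6\right)^{2} - -6\right) - 14}{59} = \left(\left(-2 + 36 + 6\right) - 14\right) \frac{1}{59} = \left(40 - 14\right) \frac{1}{59} = 26 \cdot \frac{1}{59} = \frac{26}{59}$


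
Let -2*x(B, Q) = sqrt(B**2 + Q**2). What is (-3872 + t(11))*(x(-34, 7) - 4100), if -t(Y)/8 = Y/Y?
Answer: 15908000 + 1940*sqrt(1205) ≈ 1.5975e+7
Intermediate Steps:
t(Y) = -8 (t(Y) = -8*Y/Y = -8*1 = -8)
x(B, Q) = -sqrt(B**2 + Q**2)/2
(-3872 + t(11))*(x(-34, 7) - 4100) = (-3872 - 8)*(-sqrt((-34)**2 + 7**2)/2 - 4100) = -3880*(-sqrt(1156 + 49)/2 - 4100) = -3880*(-sqrt(1205)/2 - 4100) = -3880*(-4100 - sqrt(1205)/2) = 15908000 + 1940*sqrt(1205)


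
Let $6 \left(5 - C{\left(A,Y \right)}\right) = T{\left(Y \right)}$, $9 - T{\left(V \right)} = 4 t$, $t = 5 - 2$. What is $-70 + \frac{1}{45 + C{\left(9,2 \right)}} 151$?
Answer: $- \frac{6768}{101} \approx -67.01$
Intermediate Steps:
$t = 3$
$T{\left(V \right)} = -3$ ($T{\left(V \right)} = 9 - 4 \cdot 3 = 9 - 12 = -3$)
$C{\left(A,Y \right)} = \frac{11}{2}$ ($C{\left(A,Y \right)} = 5 - - \frac{1}{2} = 5 + \frac{1}{2} = \frac{11}{2}$)
$-70 + \frac{1}{45 + C{\left(9,2 \right)}} 151 = -70 + \frac{1}{45 + \frac{11}{2}} \cdot 151 = -70 + \frac{1}{\frac{101}{2}} \cdot 151 = -70 + \frac{2}{101} \cdot 151 = -70 + \frac{302}{101} = - \frac{6768}{101}$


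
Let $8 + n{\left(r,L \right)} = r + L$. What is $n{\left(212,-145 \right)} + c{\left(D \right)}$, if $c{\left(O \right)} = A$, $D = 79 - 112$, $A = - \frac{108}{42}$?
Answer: $\frac{395}{7} \approx 56.429$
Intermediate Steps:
$n{\left(r,L \right)} = -8 + L + r$ ($n{\left(r,L \right)} = -8 + \left(r + L\right) = -8 + \left(L + r\right) = -8 + L + r$)
$A = - \frac{18}{7}$ ($A = \left(-108\right) \frac{1}{42} = - \frac{18}{7} \approx -2.5714$)
$D = -33$
$c{\left(O \right)} = - \frac{18}{7}$
$n{\left(212,-145 \right)} + c{\left(D \right)} = \left(-8 - 145 + 212\right) - \frac{18}{7} = 59 - \frac{18}{7} = \frac{395}{7}$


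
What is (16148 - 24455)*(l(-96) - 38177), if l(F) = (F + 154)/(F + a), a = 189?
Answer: 9831065907/31 ≈ 3.1713e+8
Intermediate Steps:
l(F) = (154 + F)/(189 + F) (l(F) = (F + 154)/(F + 189) = (154 + F)/(189 + F))
(16148 - 24455)*(l(-96) - 38177) = (16148 - 24455)*((154 - 96)/(189 - 96) - 38177) = -8307*(58/93 - 38177) = -8307*(-3550403/93) = 9831065907/31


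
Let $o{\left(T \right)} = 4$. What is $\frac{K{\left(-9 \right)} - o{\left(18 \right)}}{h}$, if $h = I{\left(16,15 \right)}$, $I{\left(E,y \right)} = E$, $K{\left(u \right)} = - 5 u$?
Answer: $\frac{41}{16} \approx 2.5625$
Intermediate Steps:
$h = 16$
$\frac{K{\left(-9 \right)} - o{\left(18 \right)}}{h} = \frac{\left(-5\right) \left(-9\right) - 4}{16} = \left(45 - 4\right) \frac{1}{16} = 41 \cdot \frac{1}{16} = \frac{41}{16}$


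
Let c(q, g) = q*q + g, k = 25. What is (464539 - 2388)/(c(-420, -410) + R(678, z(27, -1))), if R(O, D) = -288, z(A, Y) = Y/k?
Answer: 462151/175702 ≈ 2.6303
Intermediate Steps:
z(A, Y) = Y/25
c(q, g) = g + q² (c(q, g) = q² + g = g + q²)
(464539 - 2388)/(c(-420, -410) + R(678, z(27, -1))) = (464539 - 2388)/((-410 + (-420)²) - 288) = 462151/((-410 + 176400) - 288) = 462151/(175990 - 288) = 462151/175702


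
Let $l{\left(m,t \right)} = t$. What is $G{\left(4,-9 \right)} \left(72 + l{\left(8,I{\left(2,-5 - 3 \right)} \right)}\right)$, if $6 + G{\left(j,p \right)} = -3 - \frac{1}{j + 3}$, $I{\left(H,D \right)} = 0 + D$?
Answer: $- \frac{4096}{7} \approx -585.14$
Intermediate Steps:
$I{\left(H,D \right)} = D$
$G{\left(j,p \right)} = -9 - \frac{1}{3 + j}$ ($G{\left(j,p \right)} = -6 - \left(3 + \frac{1}{j + 3}\right) = -6 - \left(3 + \frac{1}{3 + j}\right) = -9 - \frac{1}{3 + j}$)
$G{\left(4,-9 \right)} \left(72 + l{\left(8,I{\left(2,-5 - 3 \right)} \right)}\right) = \frac{-28 - 36}{3 + 4} \left(72 - 8\right) = \frac{-28 - 36}{7} \left(72 - 8\right) = \frac{1}{7} \left(-64\right) \left(72 - 8\right) = \left(- \frac{64}{7}\right) 64 = - \frac{4096}{7}$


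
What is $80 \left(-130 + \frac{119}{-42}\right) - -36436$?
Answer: $\frac{77428}{3} \approx 25809.0$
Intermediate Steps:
$80 \left(-130 + \frac{119}{-42}\right) - -36436 = 80 \left(-130 + 119 \left(- \frac{1}{42}\right)\right) + 36436 = 80 \left(-130 - \frac{17}{6}\right) + 36436 = 80 \left(- \frac{797}{6}\right) + 36436 = - \frac{31880}{3} + 36436 = \frac{77428}{3}$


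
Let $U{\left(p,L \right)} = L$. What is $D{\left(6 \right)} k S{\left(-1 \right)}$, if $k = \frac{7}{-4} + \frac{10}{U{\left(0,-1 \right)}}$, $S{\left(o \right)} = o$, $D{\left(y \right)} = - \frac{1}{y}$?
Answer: $- \frac{47}{24} \approx -1.9583$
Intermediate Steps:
$k = - \frac{47}{4}$ ($k = \frac{7}{-4} + \frac{10}{-1} = 7 \left(- \frac{1}{4}\right) + 10 \left(-1\right) = - \frac{7}{4} - 10 = - \frac{47}{4} \approx -11.75$)
$D{\left(6 \right)} k S{\left(-1 \right)} = - \frac{1}{6} \left(- \frac{47}{4}\right) \left(-1\right) = \left(-1\right) \frac{1}{6} \left(- \frac{47}{4}\right) \left(-1\right) = \left(- \frac{1}{6}\right) \left(- \frac{47}{4}\right) \left(-1\right) = \frac{47}{24} \left(-1\right) = - \frac{47}{24}$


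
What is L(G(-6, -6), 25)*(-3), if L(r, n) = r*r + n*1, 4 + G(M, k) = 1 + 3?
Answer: -75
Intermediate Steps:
G(M, k) = 0 (G(M, k) = -4 + (1 + 3) = -4 + 4 = 0)
L(r, n) = n + r² (L(r, n) = r² + n = n + r²)
L(G(-6, -6), 25)*(-3) = (25 + 0²)*(-3) = (25 + 0)*(-3) = 25*(-3) = -75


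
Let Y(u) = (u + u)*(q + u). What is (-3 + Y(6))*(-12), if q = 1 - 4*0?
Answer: -972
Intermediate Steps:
q = 1 (q = 1 + 0 = 1)
Y(u) = 2*u*(1 + u) (Y(u) = (u + u)*(1 + u) = (2*u)*(1 + u) = 2*u*(1 + u))
(-3 + Y(6))*(-12) = (-3 + 2*6*(1 + 6))*(-12) = (-3 + 2*6*7)*(-12) = (-3 + 84)*(-12) = 81*(-12) = -972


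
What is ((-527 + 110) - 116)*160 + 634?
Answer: -84646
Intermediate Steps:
((-527 + 110) - 116)*160 + 634 = (-417 - 116)*160 + 634 = -533*160 + 634 = -85280 + 634 = -84646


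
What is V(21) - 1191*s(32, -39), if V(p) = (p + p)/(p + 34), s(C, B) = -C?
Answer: 2096202/55 ≈ 38113.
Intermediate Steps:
V(p) = 2*p/(34 + p) (V(p) = (2*p)/(34 + p) = 2*p/(34 + p))
V(21) - 1191*s(32, -39) = 2*21/(34 + 21) - (-1191)*32 = 2*21/55 - 1191*(-32) = 2*21*(1/55) + 38112 = 42/55 + 38112 = 2096202/55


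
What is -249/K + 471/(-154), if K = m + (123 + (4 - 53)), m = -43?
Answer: -52947/4774 ≈ -11.091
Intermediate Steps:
K = 31 (K = -43 + (123 + (4 - 53)) = -43 + (123 - 49) = -43 + 74 = 31)
-249/K + 471/(-154) = -249/31 + 471/(-154) = -249*1/31 + 471*(-1/154) = -249/31 - 471/154 = -52947/4774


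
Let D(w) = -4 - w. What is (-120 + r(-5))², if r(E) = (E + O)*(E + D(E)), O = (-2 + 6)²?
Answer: 26896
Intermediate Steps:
O = 16 (O = 4² = 16)
r(E) = -64 - 4*E (r(E) = (E + 16)*(E + (-4 - E)) = (16 + E)*(-4) = -64 - 4*E)
(-120 + r(-5))² = (-120 + (-64 - 4*(-5)))² = (-120 + (-64 + 20))² = (-120 - 44)² = (-164)² = 26896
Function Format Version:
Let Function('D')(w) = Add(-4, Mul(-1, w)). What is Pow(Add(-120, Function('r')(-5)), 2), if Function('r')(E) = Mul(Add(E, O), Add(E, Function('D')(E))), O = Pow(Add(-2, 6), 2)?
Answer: 26896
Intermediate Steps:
O = 16 (O = Pow(4, 2) = 16)
Function('r')(E) = Add(-64, Mul(-4, E)) (Function('r')(E) = Mul(Add(E, 16), Add(E, Add(-4, Mul(-1, E)))) = Mul(Add(16, E), -4) = Add(-64, Mul(-4, E)))
Pow(Add(-120, Function('r')(-5)), 2) = Pow(Add(-120, Add(-64, Mul(-4, -5))), 2) = Pow(Add(-120, Add(-64, 20)), 2) = Pow(Add(-120, -44), 2) = Pow(-164, 2) = 26896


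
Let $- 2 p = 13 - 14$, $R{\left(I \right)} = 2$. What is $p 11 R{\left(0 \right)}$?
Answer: $11$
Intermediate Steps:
$p = \frac{1}{2}$ ($p = - \frac{13 - 14}{2} = \left(- \frac{1}{2}\right) \left(-1\right) = \frac{1}{2} \approx 0.5$)
$p 11 R{\left(0 \right)} = \frac{1}{2} \cdot 11 \cdot 2 = \frac{11}{2} \cdot 2 = 11$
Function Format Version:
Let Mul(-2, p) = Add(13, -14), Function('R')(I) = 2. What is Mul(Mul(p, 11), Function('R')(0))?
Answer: 11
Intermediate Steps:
p = Rational(1, 2) (p = Mul(Rational(-1, 2), Add(13, -14)) = Mul(Rational(-1, 2), -1) = Rational(1, 2) ≈ 0.50000)
Mul(Mul(p, 11), Function('R')(0)) = Mul(Mul(Rational(1, 2), 11), 2) = Mul(Rational(11, 2), 2) = 11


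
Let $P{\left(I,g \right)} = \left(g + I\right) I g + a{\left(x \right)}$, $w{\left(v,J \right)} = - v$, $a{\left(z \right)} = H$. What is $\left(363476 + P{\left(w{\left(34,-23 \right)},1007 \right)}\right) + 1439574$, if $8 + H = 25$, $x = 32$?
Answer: $-31510507$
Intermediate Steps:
$H = 17$ ($H = -8 + 25 = 17$)
$a{\left(z \right)} = 17$
$P{\left(I,g \right)} = 17 + I g \left(I + g\right)$ ($P{\left(I,g \right)} = \left(g + I\right) I g + 17 = \left(I + g\right) I g + 17 = I \left(I + g\right) g + 17 = I g \left(I + g\right) + 17 = 17 + I g \left(I + g\right)$)
$\left(363476 + P{\left(w{\left(34,-23 \right)},1007 \right)}\right) + 1439574 = \left(363476 + \left(17 + \left(-1\right) 34 \cdot 1007^{2} + 1007 \left(\left(-1\right) 34\right)^{2}\right)\right) + 1439574 = \left(363476 + \left(17 - 34477666 + 1007 \left(-34\right)^{2}\right)\right) + 1439574 = \left(363476 + \left(17 - 34477666 + 1007 \cdot 1156\right)\right) + 1439574 = \left(363476 + \left(17 - 34477666 + 1164092\right)\right) + 1439574 = \left(363476 - 33313557\right) + 1439574 = -32950081 + 1439574 = -31510507$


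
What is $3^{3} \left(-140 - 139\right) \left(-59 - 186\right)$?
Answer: $1845585$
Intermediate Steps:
$3^{3} \left(-140 - 139\right) \left(-59 - 186\right) = 27 \left(\left(-279\right) \left(-245\right)\right) = 27 \cdot 68355 = 1845585$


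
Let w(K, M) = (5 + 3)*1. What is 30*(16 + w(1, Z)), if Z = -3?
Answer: 720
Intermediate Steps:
w(K, M) = 8 (w(K, M) = 8*1 = 8)
30*(16 + w(1, Z)) = 30*(16 + 8) = 30*24 = 720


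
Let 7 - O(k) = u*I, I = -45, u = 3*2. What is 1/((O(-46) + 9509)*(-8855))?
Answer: -1/86655030 ≈ -1.1540e-8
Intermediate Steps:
u = 6
O(k) = 277 (O(k) = 7 - 6*(-45) = 7 - 1*(-270) = 7 + 270 = 277)
1/((O(-46) + 9509)*(-8855)) = 1/((277 + 9509)*(-8855)) = -1/8855/9786 = (1/9786)*(-1/8855) = -1/86655030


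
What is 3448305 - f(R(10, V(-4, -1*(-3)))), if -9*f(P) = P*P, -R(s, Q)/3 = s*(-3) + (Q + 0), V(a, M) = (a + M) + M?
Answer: 3449089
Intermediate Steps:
V(a, M) = a + 2*M (V(a, M) = (M + a) + M = a + 2*M)
R(s, Q) = -3*Q + 9*s (R(s, Q) = -3*(s*(-3) + (Q + 0)) = -3*(-3*s + Q) = -3*(Q - 3*s) = -3*Q + 9*s)
f(P) = -P²/9 (f(P) = -P*P/9 = -P²/9)
3448305 - f(R(10, V(-4, -1*(-3)))) = 3448305 - (-1)*(-3*(-4 + 2*(-1*(-3))) + 9*10)²/9 = 3448305 - (-1)*(-3*(-4 + 2*3) + 90)²/9 = 3448305 - (-1)*(-3*(-4 + 6) + 90)²/9 = 3448305 - (-1)*(-3*2 + 90)²/9 = 3448305 - (-1)*(-6 + 90)²/9 = 3448305 - (-1)*84²/9 = 3448305 - (-1)*7056/9 = 3448305 - 1*(-784) = 3448305 + 784 = 3449089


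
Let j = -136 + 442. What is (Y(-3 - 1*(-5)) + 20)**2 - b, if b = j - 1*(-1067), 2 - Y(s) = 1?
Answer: -932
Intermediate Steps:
Y(s) = 1 (Y(s) = 2 - 1*1 = 2 - 1 = 1)
j = 306
b = 1373 (b = 306 - 1*(-1067) = 306 + 1067 = 1373)
(Y(-3 - 1*(-5)) + 20)**2 - b = (1 + 20)**2 - 1*1373 = 21**2 - 1373 = 441 - 1373 = -932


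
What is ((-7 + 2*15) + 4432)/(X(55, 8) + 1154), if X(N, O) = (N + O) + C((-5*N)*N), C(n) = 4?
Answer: 135/37 ≈ 3.6486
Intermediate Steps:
X(N, O) = 4 + N + O (X(N, O) = (N + O) + 4 = 4 + N + O)
((-7 + 2*15) + 4432)/(X(55, 8) + 1154) = ((-7 + 2*15) + 4432)/((4 + 55 + 8) + 1154) = ((-7 + 30) + 4432)/(67 + 1154) = (23 + 4432)/1221 = 4455*(1/1221) = 135/37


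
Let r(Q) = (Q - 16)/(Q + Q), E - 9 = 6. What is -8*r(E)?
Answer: 4/15 ≈ 0.26667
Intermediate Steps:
E = 15 (E = 9 + 6 = 15)
r(Q) = (-16 + Q)/(2*Q) (r(Q) = (-16 + Q)/((2*Q)) = (-16 + Q)*(1/(2*Q)) = (-16 + Q)/(2*Q))
-8*r(E) = -4*(-16 + 15)/15 = -4*(-1)/15 = -8*(-1/30) = 4/15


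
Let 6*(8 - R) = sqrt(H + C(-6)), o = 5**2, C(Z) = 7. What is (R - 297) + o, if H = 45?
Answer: -264 - sqrt(13)/3 ≈ -265.20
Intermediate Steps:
o = 25
R = 8 - sqrt(13)/3 (R = 8 - sqrt(45 + 7)/6 = 8 - sqrt(13)/3 ≈ 6.7981)
(R - 297) + o = ((8 - sqrt(13)/3) - 297) + 25 = (-289 - sqrt(13)/3) + 25 = -264 - sqrt(13)/3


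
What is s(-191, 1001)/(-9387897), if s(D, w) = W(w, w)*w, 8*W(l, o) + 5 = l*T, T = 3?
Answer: -1500499/37551588 ≈ -0.039958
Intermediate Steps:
W(l, o) = -5/8 + 3*l/8 (W(l, o) = -5/8 + (l*3)/8 = -5/8 + (3*l)/8 = -5/8 + 3*l/8)
s(D, w) = w*(-5/8 + 3*w/8) (s(D, w) = (-5/8 + 3*w/8)*w = w*(-5/8 + 3*w/8))
s(-191, 1001)/(-9387897) = ((⅛)*1001*(-5 + 3*1001))/(-9387897) = ((⅛)*1001*(-5 + 3003))*(-1/9387897) = ((⅛)*1001*2998)*(-1/9387897) = (1500499/4)*(-1/9387897) = -1500499/37551588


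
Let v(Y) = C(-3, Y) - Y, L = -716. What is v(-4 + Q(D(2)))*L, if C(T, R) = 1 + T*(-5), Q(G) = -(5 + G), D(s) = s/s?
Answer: -18616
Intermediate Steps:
D(s) = 1
Q(G) = -5 - G
C(T, R) = 1 - 5*T
v(Y) = 16 - Y (v(Y) = (1 - 5*(-3)) - Y = (1 + 15) - Y = 16 - Y)
v(-4 + Q(D(2)))*L = (16 - (-4 + (-5 - 1*1)))*(-716) = (16 - (-4 + (-5 - 1)))*(-716) = (16 - (-4 - 6))*(-716) = (16 - 1*(-10))*(-716) = (16 + 10)*(-716) = 26*(-716) = -18616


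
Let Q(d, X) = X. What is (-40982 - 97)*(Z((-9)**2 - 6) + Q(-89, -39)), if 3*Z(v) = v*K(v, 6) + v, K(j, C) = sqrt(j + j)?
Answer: 575106 - 5134875*sqrt(6) ≈ -1.2003e+7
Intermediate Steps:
K(j, C) = sqrt(2)*sqrt(j) (K(j, C) = sqrt(2*j) = sqrt(2)*sqrt(j))
Z(v) = v/3 + sqrt(2)*v**(3/2)/3 (Z(v) = (v*(sqrt(2)*sqrt(v)) + v)/3 = (sqrt(2)*v**(3/2) + v)/3 = (v + sqrt(2)*v**(3/2))/3 = v/3 + sqrt(2)*v**(3/2)/3)
(-40982 - 97)*(Z((-9)**2 - 6) + Q(-89, -39)) = (-40982 - 97)*((((-9)**2 - 6)/3 + sqrt(2)*((-9)**2 - 6)**(3/2)/3) - 39) = -41079*(((81 - 6)/3 + sqrt(2)*(81 - 6)**(3/2)/3) - 39) = -41079*(((1/3)*75 + sqrt(2)*75**(3/2)/3) - 39) = -41079*((25 + sqrt(2)*(375*sqrt(3))/3) - 39) = -41079*((25 + 125*sqrt(6)) - 39) = -41079*(-14 + 125*sqrt(6)) = 575106 - 5134875*sqrt(6)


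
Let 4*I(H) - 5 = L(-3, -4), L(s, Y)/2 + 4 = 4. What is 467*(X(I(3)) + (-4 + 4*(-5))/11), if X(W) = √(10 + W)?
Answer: -11208/11 + 1401*√5/2 ≈ 547.46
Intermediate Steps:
L(s, Y) = 0 (L(s, Y) = -8 + 2*4 = -8 + 8 = 0)
I(H) = 5/4 (I(H) = 5/4 + (¼)*0 = 5/4 + 0 = 5/4)
467*(X(I(3)) + (-4 + 4*(-5))/11) = 467*(√(10 + 5/4) + (-4 + 4*(-5))/11) = 467*(√(45/4) + (-4 - 20)/11) = 467*(3*√5/2 + (1/11)*(-24)) = 467*(3*√5/2 - 24/11) = 467*(-24/11 + 3*√5/2) = -11208/11 + 1401*√5/2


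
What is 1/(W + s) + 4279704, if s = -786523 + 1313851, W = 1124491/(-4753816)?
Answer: 10728443982725603344/2506819159157 ≈ 4.2797e+6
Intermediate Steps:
W = -1124491/4753816 (W = 1124491*(-1/4753816) = -1124491/4753816 ≈ -0.23654)
s = 527328
1/(W + s) + 4279704 = 1/(-1124491/4753816 + 527328) + 4279704 = 1/(2506819159157/4753816) + 4279704 = 4753816/2506819159157 + 4279704 = 10728443982725603344/2506819159157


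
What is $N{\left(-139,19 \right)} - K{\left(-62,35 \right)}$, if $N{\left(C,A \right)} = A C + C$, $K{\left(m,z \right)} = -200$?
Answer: $-2580$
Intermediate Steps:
$N{\left(C,A \right)} = C + A C$
$N{\left(-139,19 \right)} - K{\left(-62,35 \right)} = - 139 \left(1 + 19\right) - -200 = \left(-139\right) 20 + 200 = -2780 + 200 = -2580$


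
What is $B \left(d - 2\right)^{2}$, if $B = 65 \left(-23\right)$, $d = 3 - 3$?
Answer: $-5980$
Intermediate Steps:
$d = 0$
$B = -1495$
$B \left(d - 2\right)^{2} = - 1495 \left(0 - 2\right)^{2} = - 1495 \left(-2\right)^{2} = \left(-1495\right) 4 = -5980$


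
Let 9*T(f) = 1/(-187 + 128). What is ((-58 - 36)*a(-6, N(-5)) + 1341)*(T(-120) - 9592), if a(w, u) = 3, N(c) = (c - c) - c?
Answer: -1797953609/177 ≈ -1.0158e+7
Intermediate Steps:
N(c) = -c (N(c) = 0 - c = -c)
T(f) = -1/531 (T(f) = 1/(9*(-187 + 128)) = (1/9)/(-59) = (1/9)*(-1/59) = -1/531)
((-58 - 36)*a(-6, N(-5)) + 1341)*(T(-120) - 9592) = ((-58 - 36)*3 + 1341)*(-1/531 - 9592) = (-94*3 + 1341)*(-5093353/531) = (-282 + 1341)*(-5093353/531) = 1059*(-5093353/531) = -1797953609/177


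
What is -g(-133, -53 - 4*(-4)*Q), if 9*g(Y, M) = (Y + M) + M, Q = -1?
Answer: 271/9 ≈ 30.111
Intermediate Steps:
g(Y, M) = Y/9 + 2*M/9 (g(Y, M) = ((Y + M) + M)/9 = ((M + Y) + M)/9 = (Y + 2*M)/9 = Y/9 + 2*M/9)
-g(-133, -53 - 4*(-4)*Q) = -((1/9)*(-133) + 2*(-53 - 4*(-4)*(-1))/9) = -(-133/9 + 2*(-53 - (-16)*(-1))/9) = -(-133/9 + 2*(-53 - 1*16)/9) = -(-133/9 + 2*(-53 - 16)/9) = -(-133/9 + (2/9)*(-69)) = -(-133/9 - 46/3) = -1*(-271/9) = 271/9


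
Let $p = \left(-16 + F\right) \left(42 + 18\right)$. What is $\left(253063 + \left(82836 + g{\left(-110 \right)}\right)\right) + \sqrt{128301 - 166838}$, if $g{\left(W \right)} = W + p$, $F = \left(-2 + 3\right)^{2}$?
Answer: $334889 + i \sqrt{38537} \approx 3.3489 \cdot 10^{5} + 196.31 i$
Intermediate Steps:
$F = 1$ ($F = 1^{2} = 1$)
$p = -900$ ($p = \left(-16 + 1\right) \left(42 + 18\right) = \left(-15\right) 60 = -900$)
$g{\left(W \right)} = -900 + W$ ($g{\left(W \right)} = W - 900 = -900 + W$)
$\left(253063 + \left(82836 + g{\left(-110 \right)}\right)\right) + \sqrt{128301 - 166838} = \left(253063 + \left(82836 - 1010\right)\right) + \sqrt{128301 - 166838} = \left(253063 + \left(82836 - 1010\right)\right) + \sqrt{-38537} = \left(253063 + 81826\right) + i \sqrt{38537} = 334889 + i \sqrt{38537}$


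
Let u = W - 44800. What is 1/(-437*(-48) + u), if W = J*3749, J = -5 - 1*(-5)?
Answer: -1/23824 ≈ -4.1974e-5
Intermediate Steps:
J = 0 (J = -5 + 5 = 0)
W = 0 (W = 0*3749 = 0)
u = -44800 (u = 0 - 44800 = -44800)
1/(-437*(-48) + u) = 1/(-437*(-48) - 44800) = 1/(20976 - 44800) = 1/(-23824) = -1/23824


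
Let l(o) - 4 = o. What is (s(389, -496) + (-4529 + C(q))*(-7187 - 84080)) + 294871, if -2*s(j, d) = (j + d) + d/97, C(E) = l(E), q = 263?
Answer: 75519326925/194 ≈ 3.8927e+8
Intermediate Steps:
l(o) = 4 + o
C(E) = 4 + E
s(j, d) = -49*d/97 - j/2 (s(j, d) = -((j + d) + d/97)/2 = -((d + j) + d*(1/97))/2 = -((d + j) + d/97)/2 = -(j + 98*d/97)/2 = -49*d/97 - j/2)
(s(389, -496) + (-4529 + C(q))*(-7187 - 84080)) + 294871 = ((-49/97*(-496) - ½*389) + (-4529 + (4 + 263))*(-7187 - 84080)) + 294871 = ((24304/97 - 389/2) + (-4529 + 267)*(-91267)) + 294871 = (10875/194 - 4262*(-91267)) + 294871 = (10875/194 + 388979954) + 294871 = 75462121951/194 + 294871 = 75519326925/194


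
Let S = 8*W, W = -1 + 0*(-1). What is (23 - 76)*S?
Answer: 424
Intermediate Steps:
W = -1 (W = -1 + 0 = -1)
S = -8 (S = 8*(-1) = -8)
(23 - 76)*S = (23 - 76)*(-8) = -53*(-8) = 424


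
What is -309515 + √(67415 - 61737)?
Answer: -309515 + √5678 ≈ -3.0944e+5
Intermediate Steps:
-309515 + √(67415 - 61737) = -309515 + √5678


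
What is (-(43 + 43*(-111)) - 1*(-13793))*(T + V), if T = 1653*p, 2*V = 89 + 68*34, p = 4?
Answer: 289421875/2 ≈ 1.4471e+8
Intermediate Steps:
V = 2401/2 (V = (89 + 68*34)/2 = (89 + 2312)/2 = (½)*2401 = 2401/2 ≈ 1200.5)
T = 6612 (T = 1653*4 = 6612)
(-(43 + 43*(-111)) - 1*(-13793))*(T + V) = (-(43 + 43*(-111)) - 1*(-13793))*(6612 + 2401/2) = (-(43 - 4773) + 13793)*(15625/2) = (-1*(-4730) + 13793)*(15625/2) = (4730 + 13793)*(15625/2) = 18523*(15625/2) = 289421875/2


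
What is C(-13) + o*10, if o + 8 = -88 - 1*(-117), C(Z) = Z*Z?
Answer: 379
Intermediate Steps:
C(Z) = Z²
o = 21 (o = -8 + (-88 - 1*(-117)) = -8 + (-88 + 117) = -8 + 29 = 21)
C(-13) + o*10 = (-13)² + 21*10 = 169 + 210 = 379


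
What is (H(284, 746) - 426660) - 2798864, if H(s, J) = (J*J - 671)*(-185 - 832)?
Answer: -568519889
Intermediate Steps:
H(s, J) = 682407 - 1017*J² (H(s, J) = (J² - 671)*(-1017) = (-671 + J²)*(-1017) = 682407 - 1017*J²)
(H(284, 746) - 426660) - 2798864 = ((682407 - 1017*746²) - 426660) - 2798864 = ((682407 - 1017*556516) - 426660) - 2798864 = ((682407 - 565976772) - 426660) - 2798864 = (-565294365 - 426660) - 2798864 = -565721025 - 2798864 = -568519889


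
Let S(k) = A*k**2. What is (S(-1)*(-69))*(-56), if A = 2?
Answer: 7728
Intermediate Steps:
S(k) = 2*k**2
(S(-1)*(-69))*(-56) = ((2*(-1)**2)*(-69))*(-56) = ((2*1)*(-69))*(-56) = (2*(-69))*(-56) = -138*(-56) = 7728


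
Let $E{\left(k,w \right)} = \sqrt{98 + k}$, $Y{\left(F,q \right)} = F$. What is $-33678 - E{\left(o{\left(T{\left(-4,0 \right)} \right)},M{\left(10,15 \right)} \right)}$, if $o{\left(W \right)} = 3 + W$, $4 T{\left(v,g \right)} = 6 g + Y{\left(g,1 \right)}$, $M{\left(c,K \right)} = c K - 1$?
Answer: $-33678 - \sqrt{101} \approx -33688.0$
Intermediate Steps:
$M{\left(c,K \right)} = -1 + K c$ ($M{\left(c,K \right)} = K c - 1 = -1 + K c$)
$T{\left(v,g \right)} = \frac{7 g}{4}$ ($T{\left(v,g \right)} = \frac{6 g + g}{4} = \frac{7 g}{4}$)
$-33678 - E{\left(o{\left(T{\left(-4,0 \right)} \right)},M{\left(10,15 \right)} \right)} = -33678 - \sqrt{98 + \left(3 + \frac{7}{4} \cdot 0\right)} = -33678 - \sqrt{98 + \left(3 + 0\right)} = -33678 - \sqrt{98 + 3} = -33678 - \sqrt{101}$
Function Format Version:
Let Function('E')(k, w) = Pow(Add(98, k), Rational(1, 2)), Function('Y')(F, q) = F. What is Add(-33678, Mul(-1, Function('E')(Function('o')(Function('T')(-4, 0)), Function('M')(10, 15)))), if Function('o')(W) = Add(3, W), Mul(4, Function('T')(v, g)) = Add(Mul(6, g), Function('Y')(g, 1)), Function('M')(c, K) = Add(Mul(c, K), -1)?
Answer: Add(-33678, Mul(-1, Pow(101, Rational(1, 2)))) ≈ -33688.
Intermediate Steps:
Function('M')(c, K) = Add(-1, Mul(K, c)) (Function('M')(c, K) = Add(Mul(K, c), -1) = Add(-1, Mul(K, c)))
Function('T')(v, g) = Mul(Rational(7, 4), g) (Function('T')(v, g) = Mul(Rational(1, 4), Add(Mul(6, g), g)) = Mul(Rational(1, 4), Mul(7, g)) = Mul(Rational(7, 4), g))
Add(-33678, Mul(-1, Function('E')(Function('o')(Function('T')(-4, 0)), Function('M')(10, 15)))) = Add(-33678, Mul(-1, Pow(Add(98, Add(3, Mul(Rational(7, 4), 0))), Rational(1, 2)))) = Add(-33678, Mul(-1, Pow(Add(98, Add(3, 0)), Rational(1, 2)))) = Add(-33678, Mul(-1, Pow(Add(98, 3), Rational(1, 2)))) = Add(-33678, Mul(-1, Pow(101, Rational(1, 2))))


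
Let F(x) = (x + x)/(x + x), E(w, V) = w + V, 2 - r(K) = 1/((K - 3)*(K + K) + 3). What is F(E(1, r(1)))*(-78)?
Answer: -78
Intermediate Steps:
r(K) = 2 - 1/(3 + 2*K*(-3 + K)) (r(K) = 2 - 1/((K - 3)*(K + K) + 3) = 2 - 1/((-3 + K)*(2*K) + 3) = 2 - 1/(2*K*(-3 + K) + 3) = 2 - 1/(3 + 2*K*(-3 + K)))
E(w, V) = V + w
F(x) = 1 (F(x) = (2*x)/((2*x)) = (2*x)*(1/(2*x)) = 1)
F(E(1, r(1)))*(-78) = 1*(-78) = -78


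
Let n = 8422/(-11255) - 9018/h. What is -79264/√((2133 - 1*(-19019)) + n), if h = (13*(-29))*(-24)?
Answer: -158528*√1523173231698851265/358973549439 ≈ -545.03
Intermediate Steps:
h = 9048 (h = -377*(-24) = 9048)
n = -29616641/16972540 (n = 8422/(-11255) - 9018/9048 = 8422*(-1/11255) - 9018*1/9048 = -8422/11255 - 1503/1508 = -29616641/16972540 ≈ -1.7450)
-79264/√((2133 - 1*(-19019)) + n) = -79264/√((2133 - 1*(-19019)) - 29616641/16972540) = -79264/√((2133 + 19019) - 29616641/16972540) = -79264/√(21152 - 29616641/16972540) = -79264*2*√1523173231698851265/358973549439 = -158528*√1523173231698851265/358973549439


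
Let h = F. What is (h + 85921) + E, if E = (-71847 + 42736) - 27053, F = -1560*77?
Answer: -90363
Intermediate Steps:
F = -120120
h = -120120
E = -56164 (E = -29111 - 27053 = -56164)
(h + 85921) + E = (-120120 + 85921) - 56164 = -34199 - 56164 = -90363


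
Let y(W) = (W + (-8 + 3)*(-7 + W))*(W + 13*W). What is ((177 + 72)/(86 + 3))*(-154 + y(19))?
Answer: -2753940/89 ≈ -30943.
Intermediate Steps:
y(W) = 14*W*(35 - 4*W) (y(W) = (W - 5*(-7 + W))*(14*W) = (W + (35 - 5*W))*(14*W) = (35 - 4*W)*(14*W) = 14*W*(35 - 4*W))
((177 + 72)/(86 + 3))*(-154 + y(19)) = ((177 + 72)/(86 + 3))*(-154 + 14*19*(35 - 4*19)) = (249/89)*(-154 + 14*19*(35 - 76)) = (249*(1/89))*(-154 + 14*19*(-41)) = 249*(-154 - 10906)/89 = (249/89)*(-11060) = -2753940/89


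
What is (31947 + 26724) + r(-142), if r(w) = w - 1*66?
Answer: 58463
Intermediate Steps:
r(w) = -66 + w (r(w) = w - 66 = -66 + w)
(31947 + 26724) + r(-142) = (31947 + 26724) + (-66 - 142) = 58671 - 208 = 58463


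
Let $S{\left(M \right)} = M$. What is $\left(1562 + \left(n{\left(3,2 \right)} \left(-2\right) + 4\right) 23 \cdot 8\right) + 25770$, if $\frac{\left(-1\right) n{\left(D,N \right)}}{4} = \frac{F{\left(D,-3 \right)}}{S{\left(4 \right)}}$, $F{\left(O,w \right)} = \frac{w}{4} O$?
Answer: $27240$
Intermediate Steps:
$F{\left(O,w \right)} = \frac{O w}{4}$ ($F{\left(O,w \right)} = w \frac{1}{4} O = \frac{w}{4} O = \frac{O w}{4}$)
$n{\left(D,N \right)} = \frac{3 D}{4}$ ($n{\left(D,N \right)} = - 4 \frac{\frac{1}{4} D \left(-3\right)}{4} = - 4 - \frac{3 D}{4} \cdot \frac{1}{4} = - 4 \left(- \frac{3 D}{16}\right) = \frac{3 D}{4}$)
$\left(1562 + \left(n{\left(3,2 \right)} \left(-2\right) + 4\right) 23 \cdot 8\right) + 25770 = \left(1562 + \left(\frac{3}{4} \cdot 3 \left(-2\right) + 4\right) 23 \cdot 8\right) + 25770 = \left(1562 + \left(\frac{9}{4} \left(-2\right) + 4\right) 23 \cdot 8\right) + 25770 = \left(1562 + \left(- \frac{9}{2} + 4\right) 23 \cdot 8\right) + 25770 = \left(1562 + \left(- \frac{1}{2}\right) 23 \cdot 8\right) + 25770 = \left(1562 - 92\right) + 25770 = 1470 + 25770 = 27240$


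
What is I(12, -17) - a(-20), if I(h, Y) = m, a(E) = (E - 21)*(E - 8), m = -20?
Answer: -1168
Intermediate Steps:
a(E) = (-21 + E)*(-8 + E)
I(h, Y) = -20
I(12, -17) - a(-20) = -20 - (168 + (-20)² - 29*(-20)) = -20 - (168 + 400 + 580) = -20 - 1*1148 = -20 - 1148 = -1168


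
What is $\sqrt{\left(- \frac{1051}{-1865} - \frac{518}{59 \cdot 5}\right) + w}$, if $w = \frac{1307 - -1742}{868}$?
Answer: $\frac{\sqrt{211661293323445}}{9551038} \approx 1.5232$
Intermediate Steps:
$w = \frac{3049}{868}$ ($w = \left(1307 + 1742\right) \frac{1}{868} = 3049 \cdot \frac{1}{868} = \frac{3049}{868} \approx 3.5127$)
$\sqrt{\left(- \frac{1051}{-1865} - \frac{518}{59 \cdot 5}\right) + w} = \sqrt{\left(- \frac{1051}{-1865} - \frac{518}{59 \cdot 5}\right) + \frac{3049}{868}} = \sqrt{\left(\left(-1051\right) \left(- \frac{1}{1865}\right) - \frac{518}{295}\right) + \frac{3049}{868}} = \sqrt{\left(\frac{1051}{1865} - \frac{518}{295}\right) + \frac{3049}{868}} = \sqrt{- \frac{26241}{22007} + \frac{3049}{868}} = \sqrt{\frac{44322155}{19102076}} = \frac{\sqrt{211661293323445}}{9551038}$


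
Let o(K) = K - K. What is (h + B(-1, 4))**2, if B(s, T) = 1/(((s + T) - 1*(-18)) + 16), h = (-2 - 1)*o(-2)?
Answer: 1/1369 ≈ 0.00073046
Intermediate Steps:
o(K) = 0
h = 0 (h = (-2 - 1)*0 = -3*0 = 0)
B(s, T) = 1/(34 + T + s) (B(s, T) = 1/(((T + s) + 18) + 16) = 1/((18 + T + s) + 16) = 1/(34 + T + s))
(h + B(-1, 4))**2 = (0 + 1/(34 + 4 - 1))**2 = (0 + 1/37)**2 = (1/37)**2 = 1/1369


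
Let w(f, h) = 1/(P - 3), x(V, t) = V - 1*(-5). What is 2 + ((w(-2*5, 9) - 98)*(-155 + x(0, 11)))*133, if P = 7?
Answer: 3900229/2 ≈ 1.9501e+6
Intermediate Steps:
x(V, t) = 5 + V (x(V, t) = V + 5 = 5 + V)
w(f, h) = ¼ (w(f, h) = 1/(7 - 3) = 1/4 = ¼)
2 + ((w(-2*5, 9) - 98)*(-155 + x(0, 11)))*133 = 2 + ((¼ - 98)*(-155 + (5 + 0)))*133 = 2 - 391*(-155 + 5)/4*133 = 2 - 391/4*(-150)*133 = 2 + (29325/2)*133 = 2 + 3900225/2 = 3900229/2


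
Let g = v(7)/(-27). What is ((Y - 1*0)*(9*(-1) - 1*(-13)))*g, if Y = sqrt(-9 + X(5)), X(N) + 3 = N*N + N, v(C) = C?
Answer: -28*sqrt(2)/9 ≈ -4.3998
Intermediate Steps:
g = -7/27 (g = 7/(-27) = 7*(-1/27) = -7/27 ≈ -0.25926)
X(N) = -3 + N + N**2 (X(N) = -3 + (N*N + N) = -3 + (N**2 + N) = -3 + (N + N**2) = -3 + N + N**2)
Y = 3*sqrt(2) (Y = sqrt(-9 + (-3 + 5 + 5**2)) = sqrt(-9 + (-3 + 5 + 25)) = sqrt(-9 + 27) = sqrt(18) = 3*sqrt(2) ≈ 4.2426)
((Y - 1*0)*(9*(-1) - 1*(-13)))*g = ((3*sqrt(2) - 1*0)*(9*(-1) - 1*(-13)))*(-7/27) = ((3*sqrt(2) + 0)*(-9 + 13))*(-7/27) = ((3*sqrt(2))*4)*(-7/27) = (12*sqrt(2))*(-7/27) = -28*sqrt(2)/9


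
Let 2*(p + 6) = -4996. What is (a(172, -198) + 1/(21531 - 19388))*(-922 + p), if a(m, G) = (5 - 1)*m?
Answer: -5051243010/2143 ≈ -2.3571e+6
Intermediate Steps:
p = -2504 (p = -6 + (1/2)*(-4996) = -6 - 2498 = -2504)
a(m, G) = 4*m
(a(172, -198) + 1/(21531 - 19388))*(-922 + p) = (4*172 + 1/(21531 - 19388))*(-922 - 2504) = (688 + 1/2143)*(-3426) = (1474385/2143)*(-3426) = -5051243010/2143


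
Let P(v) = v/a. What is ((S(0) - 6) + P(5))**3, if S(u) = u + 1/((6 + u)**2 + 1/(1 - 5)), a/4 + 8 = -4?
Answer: -72548235820243/323393900544 ≈ -224.33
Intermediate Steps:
a = -48 (a = -32 + 4*(-4) = -32 - 16 = -48)
P(v) = -v/48 (P(v) = v/(-48) = v*(-1/48) = -v/48)
S(u) = u + 1/(-1/4 + (6 + u)**2) (S(u) = u + 1/((6 + u)**2 + 1/(-4)) = u + 1/((6 + u)**2 - 1/4) = u + 1/(-1/4 + (6 + u)**2))
((S(0) - 6) + P(5))**3 = (((4 - 1*0 + 4*0*(6 + 0)**2)/(-1 + 4*(6 + 0)**2) - 6) - 1/48*5)**3 = (((4 + 0 + 4*0*6**2)/(-1 + 4*6**2) - 6) - 5/48)**3 = (((4 + 0 + 4*0*36)/(-1 + 4*36) - 6) - 5/48)**3 = (((4 + 0 + 0)/(-1 + 144) - 6) - 5/48)**3 = ((4/143 - 6) - 5/48)**3 = (-854/143 - 5/48)**3 = (-41707/6864)**3 = -72548235820243/323393900544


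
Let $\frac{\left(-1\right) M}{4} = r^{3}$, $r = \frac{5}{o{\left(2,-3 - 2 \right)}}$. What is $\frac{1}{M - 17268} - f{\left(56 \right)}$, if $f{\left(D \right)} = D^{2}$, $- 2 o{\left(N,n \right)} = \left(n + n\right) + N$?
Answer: $- \frac{866831184}{276413} \approx -3136.0$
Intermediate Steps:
$o{\left(N,n \right)} = - n - \frac{N}{2}$ ($o{\left(N,n \right)} = - \frac{\left(n + n\right) + N}{2} = - \frac{2 n + N}{2} = - \frac{N + 2 n}{2} = - n - \frac{N}{2}$)
$r = \frac{5}{4}$ ($r = \frac{5}{- (-3 - 2) - 1} = \frac{5}{\left(-1\right) \left(-5\right) - 1} = \frac{5}{5 - 1} = \frac{5}{4} \approx 1.25$)
$M = - \frac{125}{16}$ ($M = - 4 \left(\frac{5}{4}\right)^{3} = \left(-4\right) \frac{125}{64} = - \frac{125}{16} \approx -7.8125$)
$\frac{1}{M - 17268} - f{\left(56 \right)} = \frac{1}{- \frac{125}{16} - 17268} - 56^{2} = \frac{1}{- \frac{276413}{16}} - 3136 = - \frac{16}{276413} - 3136 = - \frac{866831184}{276413}$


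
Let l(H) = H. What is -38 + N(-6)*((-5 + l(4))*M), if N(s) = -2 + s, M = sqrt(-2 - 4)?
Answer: -38 + 8*I*sqrt(6) ≈ -38.0 + 19.596*I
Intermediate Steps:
M = I*sqrt(6) (M = sqrt(-6) = I*sqrt(6) ≈ 2.4495*I)
-38 + N(-6)*((-5 + l(4))*M) = -38 + (-2 - 6)*((-5 + 4)*(I*sqrt(6))) = -38 - (-8)*I*sqrt(6) = -38 + 8*I*sqrt(6)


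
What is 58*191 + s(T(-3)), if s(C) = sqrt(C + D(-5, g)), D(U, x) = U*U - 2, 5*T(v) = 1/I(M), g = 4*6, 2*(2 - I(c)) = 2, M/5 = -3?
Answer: 11078 + 2*sqrt(145)/5 ≈ 11083.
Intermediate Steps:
M = -15 (M = 5*(-3) = -15)
I(c) = 1 (I(c) = 2 - 1/2*2 = 2 - 1 = 1)
g = 24
T(v) = 1/5 (T(v) = (1/5)/1 = (1/5)*1 = 1/5)
D(U, x) = -2 + U**2 (D(U, x) = U**2 - 2 = -2 + U**2)
s(C) = sqrt(23 + C) (s(C) = sqrt(C + (-2 + (-5)**2)) = sqrt(C + (-2 + 25)) = sqrt(C + 23) = sqrt(23 + C))
58*191 + s(T(-3)) = 58*191 + sqrt(23 + 1/5) = 11078 + sqrt(116/5) = 11078 + 2*sqrt(145)/5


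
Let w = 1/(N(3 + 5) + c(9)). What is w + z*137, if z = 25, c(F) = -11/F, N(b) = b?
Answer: 208934/61 ≈ 3425.1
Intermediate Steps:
w = 9/61 (w = 1/((3 + 5) - 11/9) = 1/(8 - 11*⅑) = 1/(8 - 11/9) = 1/(61/9) = 9/61 ≈ 0.14754)
w + z*137 = 9/61 + 25*137 = 9/61 + 3425 = 208934/61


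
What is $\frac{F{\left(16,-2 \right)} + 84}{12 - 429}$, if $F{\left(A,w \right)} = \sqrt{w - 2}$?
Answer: $- \frac{28}{139} - \frac{2 i}{417} \approx -0.20144 - 0.0047962 i$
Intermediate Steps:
$F{\left(A,w \right)} = \sqrt{-2 + w}$
$\frac{F{\left(16,-2 \right)} + 84}{12 - 429} = \frac{\sqrt{-2 - 2} + 84}{12 - 429} = \frac{\sqrt{-4} + 84}{-417} = \left(2 i + 84\right) \left(- \frac{1}{417}\right) = \left(84 + 2 i\right) \left(- \frac{1}{417}\right) = - \frac{28}{139} - \frac{2 i}{417}$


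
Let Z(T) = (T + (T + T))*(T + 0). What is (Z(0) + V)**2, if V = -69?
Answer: 4761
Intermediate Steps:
Z(T) = 3*T**2 (Z(T) = (T + 2*T)*T = (3*T)*T = 3*T**2)
(Z(0) + V)**2 = (3*0**2 - 69)**2 = (3*0 - 69)**2 = (0 - 69)**2 = (-69)**2 = 4761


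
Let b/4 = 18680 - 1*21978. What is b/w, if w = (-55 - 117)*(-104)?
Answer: -1649/2236 ≈ -0.73748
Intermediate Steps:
w = 17888 (w = -172*(-104) = 17888)
b = -13192 (b = 4*(18680 - 1*21978) = 4*(18680 - 21978) = 4*(-3298) = -13192)
b/w = -13192/17888 = -13192*1/17888 = -1649/2236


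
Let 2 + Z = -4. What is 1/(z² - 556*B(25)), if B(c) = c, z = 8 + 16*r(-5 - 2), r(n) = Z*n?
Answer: 1/448500 ≈ 2.2297e-6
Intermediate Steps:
Z = -6 (Z = -2 - 4 = -6)
r(n) = -6*n
z = 680 (z = 8 + 16*(-6*(-5 - 2)) = 8 + 16*(-6*(-7)) = 8 + 16*42 = 8 + 672 = 680)
1/(z² - 556*B(25)) = 1/(680² - 556*25) = 1/(462400 - 13900) = 1/448500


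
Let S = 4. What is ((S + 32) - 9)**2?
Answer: 729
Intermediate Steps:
((S + 32) - 9)**2 = ((4 + 32) - 9)**2 = (36 - 9)**2 = 27**2 = 729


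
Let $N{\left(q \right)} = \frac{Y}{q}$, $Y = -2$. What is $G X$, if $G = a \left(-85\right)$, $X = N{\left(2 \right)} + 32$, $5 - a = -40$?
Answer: $-118575$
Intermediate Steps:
$a = 45$ ($a = 5 - -40 = 5 + 40 = 45$)
$N{\left(q \right)} = - \frac{2}{q}$
$X = 31$ ($X = - \frac{2}{2} + 32 = \left(-2\right) \frac{1}{2} + 32 = -1 + 32 = 31$)
$G = -3825$ ($G = 45 \left(-85\right) = -3825$)
$G X = \left(-3825\right) 31 = -118575$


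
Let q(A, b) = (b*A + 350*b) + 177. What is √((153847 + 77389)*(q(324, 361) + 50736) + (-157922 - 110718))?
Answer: 2*√17008901483 ≈ 2.6084e+5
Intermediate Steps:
q(A, b) = 177 + 350*b + A*b (q(A, b) = (A*b + 350*b) + 177 = (350*b + A*b) + 177 = 177 + 350*b + A*b)
√((153847 + 77389)*(q(324, 361) + 50736) + (-157922 - 110718)) = √((153847 + 77389)*((177 + 350*361 + 324*361) + 50736) + (-157922 - 110718)) = √(231236*((177 + 126350 + 116964) + 50736) - 268640) = √(231236*(243491 + 50736) - 268640) = √(231236*294227 - 268640) = √(68035874572 - 268640) = √68035605932 = 2*√17008901483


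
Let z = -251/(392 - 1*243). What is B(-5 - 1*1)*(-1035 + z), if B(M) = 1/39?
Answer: -11882/447 ≈ -26.582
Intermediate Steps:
B(M) = 1/39
z = -251/149 (z = -251/(392 - 243) = -251/149 ≈ -1.6846)
B(-5 - 1*1)*(-1035 + z) = (-1035 - 251/149)/39 = (1/39)*(-154466/149) = -11882/447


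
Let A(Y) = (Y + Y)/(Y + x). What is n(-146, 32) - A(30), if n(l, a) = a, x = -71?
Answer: 1372/41 ≈ 33.463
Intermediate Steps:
A(Y) = 2*Y/(-71 + Y) (A(Y) = (Y + Y)/(Y - 71) = (2*Y)/(-71 + Y) = 2*Y/(-71 + Y))
n(-146, 32) - A(30) = 32 - 2*30/(-71 + 30) = 32 - 2*30/(-41) = 32 - 2*30*(-1)/41 = 32 - 1*(-60/41) = 32 + 60/41 = 1372/41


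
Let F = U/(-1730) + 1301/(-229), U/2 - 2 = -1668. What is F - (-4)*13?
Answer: 9556569/198085 ≈ 48.245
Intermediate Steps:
U = -3332 (U = 4 + 2*(-1668) = 4 - 3336 = -3332)
F = -743851/198085 (F = -3332/(-1730) + 1301/(-229) = -3332*(-1/1730) + 1301*(-1/229) = 1666/865 - 1301/229 = -743851/198085 ≈ -3.7552)
F - (-4)*13 = -743851/198085 - (-4)*13 = -743851/198085 - 1*(-52) = -743851/198085 + 52 = 9556569/198085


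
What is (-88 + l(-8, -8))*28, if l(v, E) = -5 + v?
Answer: -2828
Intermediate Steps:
(-88 + l(-8, -8))*28 = (-88 + (-5 - 8))*28 = (-88 - 13)*28 = -101*28 = -2828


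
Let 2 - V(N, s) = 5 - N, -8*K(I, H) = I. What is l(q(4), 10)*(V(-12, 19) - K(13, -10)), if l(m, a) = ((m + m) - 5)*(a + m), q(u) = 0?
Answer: 2675/4 ≈ 668.75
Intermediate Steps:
K(I, H) = -I/8
l(m, a) = (-5 + 2*m)*(a + m) (l(m, a) = (2*m - 5)*(a + m) = (-5 + 2*m)*(a + m))
V(N, s) = -3 + N (V(N, s) = 2 - (5 - N) = 2 + (-5 + N) = -3 + N)
l(q(4), 10)*(V(-12, 19) - K(13, -10)) = (-5*10 - 5*0 + 2*0**2 + 2*10*0)*((-3 - 12) - (-1)*13/8) = (-50 + 0 + 2*0 + 0)*(-15 - 1*(-13/8)) = (-50 + 0 + 0 + 0)*(-15 + 13/8) = -50*(-107/8) = 2675/4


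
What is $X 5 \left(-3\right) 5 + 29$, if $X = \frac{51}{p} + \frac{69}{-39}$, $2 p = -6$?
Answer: $\frac{18677}{13} \approx 1436.7$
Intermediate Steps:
$p = -3$ ($p = \frac{1}{2} \left(-6\right) = -3$)
$X = - \frac{244}{13}$ ($X = \frac{51}{-3} + \frac{69}{-39} = 51 \left(- \frac{1}{3}\right) + 69 \left(- \frac{1}{39}\right) = -17 - \frac{23}{13} = - \frac{244}{13} \approx -18.769$)
$X 5 \left(-3\right) 5 + 29 = - \frac{244 \cdot 5 \left(-3\right) 5}{13} + 29 = - \frac{244 \left(\left(-15\right) 5\right)}{13} + 29 = \left(- \frac{244}{13}\right) \left(-75\right) + 29 = \frac{18300}{13} + 29 = \frac{18677}{13}$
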